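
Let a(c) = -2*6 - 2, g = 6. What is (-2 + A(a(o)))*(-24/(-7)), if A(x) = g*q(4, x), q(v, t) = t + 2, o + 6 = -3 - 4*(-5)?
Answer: -1776/7 ≈ -253.71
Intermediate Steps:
o = 11 (o = -6 + (-3 - 4*(-5)) = -6 + (-3 + 20) = -6 + 17 = 11)
q(v, t) = 2 + t
a(c) = -14 (a(c) = -12 - 2 = -14)
A(x) = 12 + 6*x (A(x) = 6*(2 + x) = 12 + 6*x)
(-2 + A(a(o)))*(-24/(-7)) = (-2 + (12 + 6*(-14)))*(-24/(-7)) = (-2 + (12 - 84))*(-24*(-⅐)) = (-2 - 72)*(24/7) = -74*24/7 = -1776/7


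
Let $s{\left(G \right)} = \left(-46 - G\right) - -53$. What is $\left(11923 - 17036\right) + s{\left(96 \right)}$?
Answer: $-5202$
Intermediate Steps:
$s{\left(G \right)} = 7 - G$ ($s{\left(G \right)} = \left(-46 - G\right) + 53 = 7 - G$)
$\left(11923 - 17036\right) + s{\left(96 \right)} = \left(11923 - 17036\right) + \left(7 - 96\right) = -5113 + \left(7 - 96\right) = -5113 - 89 = -5202$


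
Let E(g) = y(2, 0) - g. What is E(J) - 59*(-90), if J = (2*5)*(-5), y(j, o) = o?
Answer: 5360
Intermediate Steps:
J = -50 (J = 10*(-5) = -50)
E(g) = -g (E(g) = 0 - g = -g)
E(J) - 59*(-90) = -1*(-50) - 59*(-90) = 50 + 5310 = 5360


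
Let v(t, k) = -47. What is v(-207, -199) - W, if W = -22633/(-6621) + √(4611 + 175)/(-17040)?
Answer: -333820/6621 + √4786/17040 ≈ -50.414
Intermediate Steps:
W = 22633/6621 - √4786/17040 (W = -22633*(-1/6621) + √4786*(-1/17040) = 22633/6621 - √4786/17040 ≈ 3.4143)
v(-207, -199) - W = -47 - (22633/6621 - √4786/17040) = -47 + (-22633/6621 + √4786/17040) = -333820/6621 + √4786/17040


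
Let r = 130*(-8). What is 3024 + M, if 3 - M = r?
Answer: 4067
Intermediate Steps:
r = -1040
M = 1043 (M = 3 - 1*(-1040) = 3 + 1040 = 1043)
3024 + M = 3024 + 1043 = 4067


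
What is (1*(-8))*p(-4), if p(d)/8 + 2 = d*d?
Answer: -896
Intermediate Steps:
p(d) = -16 + 8*d² (p(d) = -16 + 8*(d*d) = -16 + 8*d²)
(1*(-8))*p(-4) = (1*(-8))*(-16 + 8*(-4)²) = -8*(-16 + 8*16) = -8*(-16 + 128) = -8*112 = -896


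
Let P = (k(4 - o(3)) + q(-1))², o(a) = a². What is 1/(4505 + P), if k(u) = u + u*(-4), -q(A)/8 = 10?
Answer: 1/8730 ≈ 0.00011455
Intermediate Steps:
q(A) = -80 (q(A) = -8*10 = -80)
k(u) = -3*u (k(u) = u - 4*u = -3*u)
P = 4225 (P = (-3*(4 - 1*3²) - 80)² = (-3*(4 - 1*9) - 80)² = (-3*(4 - 9) - 80)² = (-3*(-5) - 80)² = (15 - 80)² = (-65)² = 4225)
1/(4505 + P) = 1/(4505 + 4225) = 1/8730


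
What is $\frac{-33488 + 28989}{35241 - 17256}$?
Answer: $- \frac{409}{1635} \approx -0.25015$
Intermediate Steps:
$\frac{-33488 + 28989}{35241 - 17256} = - \frac{4499}{17985} = \left(-4499\right) \frac{1}{17985} = - \frac{409}{1635}$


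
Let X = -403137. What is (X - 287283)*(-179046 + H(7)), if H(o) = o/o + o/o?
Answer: 123615558480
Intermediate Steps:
H(o) = 2 (H(o) = 1 + 1 = 2)
(X - 287283)*(-179046 + H(7)) = (-403137 - 287283)*(-179046 + 2) = -690420*(-179044) = 123615558480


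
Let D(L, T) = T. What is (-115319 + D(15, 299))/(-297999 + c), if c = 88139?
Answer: 5751/10493 ≈ 0.54808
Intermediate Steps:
(-115319 + D(15, 299))/(-297999 + c) = (-115319 + 299)/(-297999 + 88139) = -115020/(-209860) = -115020*(-1/209860) = 5751/10493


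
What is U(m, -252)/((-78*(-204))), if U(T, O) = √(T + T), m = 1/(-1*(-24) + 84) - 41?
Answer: I*√26562/286416 ≈ 0.00056903*I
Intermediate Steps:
m = -4427/108 (m = 1/(24 + 84) - 41 = 1/108 - 41 = -4427/108 ≈ -40.991)
U(T, O) = √2*√T (U(T, O) = √(2*T) = √2*√T)
U(m, -252)/((-78*(-204))) = (√2*√(-4427/108))/((-78*(-204))) = (√2*(I*√13281/18))/15912 = (I*√26562/18)*(1/15912) = I*√26562/286416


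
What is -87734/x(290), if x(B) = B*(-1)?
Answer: 43867/145 ≈ 302.53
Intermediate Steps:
x(B) = -B
-87734/x(290) = -87734/((-1*290)) = -87734/(-290) = -87734*(-1/290) = 43867/145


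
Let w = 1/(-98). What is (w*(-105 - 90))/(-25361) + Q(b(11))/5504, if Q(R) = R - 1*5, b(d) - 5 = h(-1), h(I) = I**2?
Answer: 706049/6839760256 ≈ 0.00010323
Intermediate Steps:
b(d) = 6 (b(d) = 5 + (-1)**2 = 5 + 1 = 6)
w = -1/98 ≈ -0.010204
Q(R) = -5 + R (Q(R) = R - 5 = -5 + R)
(w*(-105 - 90))/(-25361) + Q(b(11))/5504 = -(-105 - 90)/98/(-25361) + (-5 + 6)/5504 = -1/98*(-195)*(-1/25361) + 1*(1/5504) = (195/98)*(-1/25361) + 1/5504 = -195/2485378 + 1/5504 = 706049/6839760256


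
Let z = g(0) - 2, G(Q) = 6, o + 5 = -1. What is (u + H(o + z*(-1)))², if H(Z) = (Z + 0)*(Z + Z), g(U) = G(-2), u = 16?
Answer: 46656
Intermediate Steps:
o = -6 (o = -5 - 1 = -6)
g(U) = 6
z = 4 (z = 6 - 2 = 4)
H(Z) = 2*Z² (H(Z) = Z*(2*Z) = 2*Z²)
(u + H(o + z*(-1)))² = (16 + 2*(-6 + 4*(-1))²)² = (16 + 2*(-6 - 4)²)² = (16 + 2*(-10)²)² = (16 + 2*100)² = (16 + 200)² = 216² = 46656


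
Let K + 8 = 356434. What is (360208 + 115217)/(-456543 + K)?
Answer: -475425/100117 ≈ -4.7487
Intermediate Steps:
K = 356426 (K = -8 + 356434 = 356426)
(360208 + 115217)/(-456543 + K) = (360208 + 115217)/(-456543 + 356426) = 475425/(-100117) = 475425*(-1/100117) = -475425/100117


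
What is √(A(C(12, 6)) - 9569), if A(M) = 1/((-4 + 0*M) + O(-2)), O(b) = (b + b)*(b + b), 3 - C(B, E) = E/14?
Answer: I*√344481/6 ≈ 97.821*I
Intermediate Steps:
C(B, E) = 3 - E/14
O(b) = 4*b² (O(b) = (2*b)*(2*b) = 4*b²)
A(M) = 1/12 (A(M) = 1/((-4 + 0*M) + 4*(-2)²) = 1/((-4 + 0) + 4*4) = 1/(-4 + 16) = 1/12)
√(A(C(12, 6)) - 9569) = √(1/12 - 9569) = √(-114827/12) = I*√344481/6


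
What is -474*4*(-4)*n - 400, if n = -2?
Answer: -15568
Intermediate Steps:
-474*4*(-4)*n - 400 = -474*4*(-4)*(-2) - 400 = -(-7584)*(-2) - 400 = -474*32 - 400 = -15168 - 400 = -15568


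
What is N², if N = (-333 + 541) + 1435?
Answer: 2699449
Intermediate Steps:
N = 1643 (N = 208 + 1435 = 1643)
N² = 1643² = 2699449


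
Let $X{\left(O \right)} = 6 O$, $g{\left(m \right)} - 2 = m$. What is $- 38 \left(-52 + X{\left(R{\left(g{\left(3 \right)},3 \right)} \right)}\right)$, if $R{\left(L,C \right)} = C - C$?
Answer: $1976$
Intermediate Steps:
$g{\left(m \right)} = 2 + m$
$R{\left(L,C \right)} = 0$
$- 38 \left(-52 + X{\left(R{\left(g{\left(3 \right)},3 \right)} \right)}\right) = - 38 \left(-52 + 6 \cdot 0\right) = - 38 \left(-52 + 0\right) = \left(-38\right) \left(-52\right) = 1976$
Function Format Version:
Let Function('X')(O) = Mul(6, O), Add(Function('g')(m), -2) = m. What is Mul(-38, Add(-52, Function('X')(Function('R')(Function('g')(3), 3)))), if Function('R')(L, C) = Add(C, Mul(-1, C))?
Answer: 1976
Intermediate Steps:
Function('g')(m) = Add(2, m)
Function('R')(L, C) = 0
Mul(-38, Add(-52, Function('X')(Function('R')(Function('g')(3), 3)))) = Mul(-38, Add(-52, Mul(6, 0))) = Mul(-38, Add(-52, 0)) = Mul(-38, -52) = 1976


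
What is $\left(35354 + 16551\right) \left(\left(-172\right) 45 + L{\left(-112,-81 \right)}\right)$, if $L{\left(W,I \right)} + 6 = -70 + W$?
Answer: $-411502840$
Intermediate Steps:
$L{\left(W,I \right)} = -76 + W$ ($L{\left(W,I \right)} = -6 + \left(-70 + W\right) = -76 + W$)
$\left(35354 + 16551\right) \left(\left(-172\right) 45 + L{\left(-112,-81 \right)}\right) = \left(35354 + 16551\right) \left(\left(-172\right) 45 - 188\right) = 51905 \left(-7740 - 188\right) = 51905 \left(-7928\right) = -411502840$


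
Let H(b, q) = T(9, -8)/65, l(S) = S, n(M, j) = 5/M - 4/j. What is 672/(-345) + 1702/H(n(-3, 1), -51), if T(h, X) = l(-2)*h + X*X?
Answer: 276351/115 ≈ 2403.1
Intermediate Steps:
n(M, j) = -4/j + 5/M
T(h, X) = X² - 2*h (T(h, X) = -2*h + X*X = -2*h + X² = X² - 2*h)
H(b, q) = 46/65 (H(b, q) = ((-8)² - 2*9)/65 = (64 - 18)*(1/65) = 46*(1/65) = 46/65)
672/(-345) + 1702/H(n(-3, 1), -51) = 672/(-345) + 1702/(46/65) = 672*(-1/345) + 1702*(65/46) = -224/115 + 2405 = 276351/115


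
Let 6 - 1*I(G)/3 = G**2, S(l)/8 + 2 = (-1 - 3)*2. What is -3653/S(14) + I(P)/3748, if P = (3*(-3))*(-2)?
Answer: 3403781/74960 ≈ 45.408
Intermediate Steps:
S(l) = -80 (S(l) = -16 + 8*((-1 - 3)*2) = -16 + 8*(-4*2) = -16 + 8*(-8) = -16 - 64 = -80)
P = 18 (P = -9*(-2) = 18)
I(G) = 18 - 3*G**2
-3653/S(14) + I(P)/3748 = -3653/(-80) + (18 - 3*18**2)/3748 = -3653*(-1/80) + (18 - 3*324)*(1/3748) = 3653/80 + (18 - 972)*(1/3748) = 3653/80 - 954*1/3748 = 3653/80 - 477/1874 = 3403781/74960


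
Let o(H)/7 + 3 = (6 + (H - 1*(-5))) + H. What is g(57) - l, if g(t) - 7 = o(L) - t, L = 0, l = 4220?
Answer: -4214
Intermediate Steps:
o(H) = 56 + 14*H (o(H) = -21 + 7*((6 + (H - 1*(-5))) + H) = -21 + 7*((6 + (H + 5)) + H) = -21 + 7*((6 + (5 + H)) + H) = -21 + 7*((11 + H) + H) = -21 + 7*(11 + 2*H) = -21 + (77 + 14*H) = 56 + 14*H)
g(t) = 63 - t (g(t) = 7 + ((56 + 14*0) - t) = 7 + ((56 + 0) - t) = 7 + (56 - t) = 63 - t)
g(57) - l = (63 - 1*57) - 1*4220 = (63 - 57) - 4220 = 6 - 4220 = -4214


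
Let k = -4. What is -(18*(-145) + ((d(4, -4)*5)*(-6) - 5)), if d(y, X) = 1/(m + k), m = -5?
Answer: 7835/3 ≈ 2611.7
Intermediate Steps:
d(y, X) = -⅑ (d(y, X) = 1/(-5 - 4) = 1/(-9) = -⅑)
-(18*(-145) + ((d(4, -4)*5)*(-6) - 5)) = -(18*(-145) + (-⅑*5*(-6) - 5)) = -(-2610 + (-5/9*(-6) - 5)) = -(-2610 + (10/3 - 5)) = -(-2610 - 5/3) = -1*(-7835/3) = 7835/3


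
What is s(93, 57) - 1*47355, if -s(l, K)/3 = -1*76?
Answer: -47127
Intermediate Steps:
s(l, K) = 228 (s(l, K) = -(-3)*76 = -3*(-76) = 228)
s(93, 57) - 1*47355 = 228 - 1*47355 = 228 - 47355 = -47127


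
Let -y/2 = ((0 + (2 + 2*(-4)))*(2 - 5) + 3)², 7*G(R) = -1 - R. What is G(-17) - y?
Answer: 6190/7 ≈ 884.29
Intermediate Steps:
G(R) = -⅐ - R/7 (G(R) = (-1 - R)/7 = -⅐ - R/7)
y = -882 (y = -2*((0 + (2 + 2*(-4)))*(2 - 5) + 3)² = -2*((0 + (2 - 8))*(-3) + 3)² = -2*((0 - 6)*(-3) + 3)² = -2*(-6*(-3) + 3)² = -2*(18 + 3)² = -2*21² = -2*441 = -882)
G(-17) - y = (-⅐ - ⅐*(-17)) - 1*(-882) = (-⅐ + 17/7) + 882 = 16/7 + 882 = 6190/7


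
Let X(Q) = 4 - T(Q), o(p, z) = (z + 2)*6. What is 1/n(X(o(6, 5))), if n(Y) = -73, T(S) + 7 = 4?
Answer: -1/73 ≈ -0.013699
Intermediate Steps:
o(p, z) = 12 + 6*z (o(p, z) = (2 + z)*6 = 12 + 6*z)
T(S) = -3 (T(S) = -7 + 4 = -3)
X(Q) = 7 (X(Q) = 4 - 1*(-3) = 4 + 3 = 7)
1/n(X(o(6, 5))) = 1/(-73) = -1/73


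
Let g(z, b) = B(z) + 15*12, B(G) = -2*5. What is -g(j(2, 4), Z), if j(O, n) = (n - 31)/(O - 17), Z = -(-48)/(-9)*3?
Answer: -170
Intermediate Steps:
Z = -16 (Z = -(-48)*(-1)/9*3 = -6*8/9*3 = -16/3*3 = -16)
B(G) = -10
j(O, n) = (-31 + n)/(-17 + O)
g(z, b) = 170 (g(z, b) = -10 + 15*12 = -10 + 180 = 170)
-g(j(2, 4), Z) = -1*170 = -170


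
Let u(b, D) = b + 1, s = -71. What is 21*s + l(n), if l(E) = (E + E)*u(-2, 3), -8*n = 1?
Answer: -5963/4 ≈ -1490.8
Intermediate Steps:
n = -⅛ (n = -⅛*1 = -⅛ ≈ -0.12500)
u(b, D) = 1 + b
l(E) = -2*E (l(E) = (E + E)*(1 - 2) = (2*E)*(-1) = -2*E)
21*s + l(n) = 21*(-71) - 2*(-⅛) = -1491 + ¼ = -5963/4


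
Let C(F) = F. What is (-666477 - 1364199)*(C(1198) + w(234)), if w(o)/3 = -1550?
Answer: 7009893552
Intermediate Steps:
w(o) = -4650 (w(o) = 3*(-1550) = -4650)
(-666477 - 1364199)*(C(1198) + w(234)) = (-666477 - 1364199)*(1198 - 4650) = -2030676*(-3452) = 7009893552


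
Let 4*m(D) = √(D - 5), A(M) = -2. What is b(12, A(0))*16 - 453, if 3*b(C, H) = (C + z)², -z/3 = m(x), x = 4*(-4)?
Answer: 252 - 96*I*√21 ≈ 252.0 - 439.93*I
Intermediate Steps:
x = -16
m(D) = √(-5 + D)/4 (m(D) = √(D - 5)/4 = √(-5 + D)/4)
z = -3*I*√21/4 (z = -3*√(-5 - 16)/4 = -3*√(-21)/4 = -3*I*√21/4 ≈ -3.4369*I)
b(C, H) = (C - 3*I*√21/4)²/3
b(12, A(0))*16 - 453 = ((4*12 - 3*I*√21)²/48)*16 - 453 = ((48 - 3*I*√21)²/48)*16 - 453 = (48 - 3*I*√21)²/3 - 453 = -453 + (48 - 3*I*√21)²/3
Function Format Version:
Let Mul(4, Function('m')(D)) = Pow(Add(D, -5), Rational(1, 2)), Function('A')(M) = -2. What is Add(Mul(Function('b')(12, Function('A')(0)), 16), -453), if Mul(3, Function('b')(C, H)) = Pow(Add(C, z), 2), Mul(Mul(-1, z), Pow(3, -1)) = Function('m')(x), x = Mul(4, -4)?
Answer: Add(252, Mul(-96, I, Pow(21, Rational(1, 2)))) ≈ Add(252.00, Mul(-439.93, I))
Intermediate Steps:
x = -16
Function('m')(D) = Mul(Rational(1, 4), Pow(Add(-5, D), Rational(1, 2))) (Function('m')(D) = Mul(Rational(1, 4), Pow(Add(D, -5), Rational(1, 2))) = Mul(Rational(1, 4), Pow(Add(-5, D), Rational(1, 2))))
z = Mul(Rational(-3, 4), I, Pow(21, Rational(1, 2))) (z = Mul(-3, Mul(Rational(1, 4), Pow(Add(-5, -16), Rational(1, 2)))) = Mul(-3, Mul(Rational(1, 4), Pow(-21, Rational(1, 2)))) = Mul(-3, Mul(Rational(1, 4), Mul(I, Pow(21, Rational(1, 2))))) = Mul(-3, Mul(Rational(1, 4), I, Pow(21, Rational(1, 2)))) = Mul(Rational(-3, 4), I, Pow(21, Rational(1, 2))) ≈ Mul(-3.4369, I))
Function('b')(C, H) = Mul(Rational(1, 3), Pow(Add(C, Mul(Rational(-3, 4), I, Pow(21, Rational(1, 2)))), 2))
Add(Mul(Function('b')(12, Function('A')(0)), 16), -453) = Add(Mul(Mul(Rational(1, 48), Pow(Add(Mul(4, 12), Mul(-3, I, Pow(21, Rational(1, 2)))), 2)), 16), -453) = Add(Mul(Mul(Rational(1, 48), Pow(Add(48, Mul(-3, I, Pow(21, Rational(1, 2)))), 2)), 16), -453) = Add(Mul(Rational(1, 3), Pow(Add(48, Mul(-3, I, Pow(21, Rational(1, 2)))), 2)), -453) = Add(-453, Mul(Rational(1, 3), Pow(Add(48, Mul(-3, I, Pow(21, Rational(1, 2)))), 2)))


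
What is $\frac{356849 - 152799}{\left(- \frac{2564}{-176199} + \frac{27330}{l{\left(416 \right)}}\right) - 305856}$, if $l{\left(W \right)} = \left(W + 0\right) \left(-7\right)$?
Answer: $- \frac{10469631812640}{15693691820603} \approx -0.66712$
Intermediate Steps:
$l{\left(W \right)} = - 7 W$ ($l{\left(W \right)} = W \left(-7\right) = - 7 W$)
$\frac{356849 - 152799}{\left(- \frac{2564}{-176199} + \frac{27330}{l{\left(416 \right)}}\right) - 305856} = \frac{356849 - 152799}{\left(- \frac{2564}{-176199} + \frac{27330}{\left(-7\right) 416}\right) - 305856} = \frac{204050}{\left(\left(-2564\right) \left(- \frac{1}{176199}\right) + \frac{27330}{-2912}\right) - 305856} = \frac{204050}{\left(\frac{2564}{176199} + 27330 \left(- \frac{1}{2912}\right)\right) - 305856} = \frac{204050}{\left(\frac{2564}{176199} - \frac{13665}{1456}\right) - 305856} = \frac{204050}{- \frac{2404026151}{256545744} - 305856} = \frac{204050}{- \frac{78468459103015}{256545744}} = 204050 \left(- \frac{256545744}{78468459103015}\right) = - \frac{10469631812640}{15693691820603}$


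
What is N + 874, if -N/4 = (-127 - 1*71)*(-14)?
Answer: -10214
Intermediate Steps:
N = -11088 (N = -4*(-127 - 1*71)*(-14) = -4*(-127 - 71)*(-14) = -(-792)*(-14) = -4*2772 = -11088)
N + 874 = -11088 + 874 = -10214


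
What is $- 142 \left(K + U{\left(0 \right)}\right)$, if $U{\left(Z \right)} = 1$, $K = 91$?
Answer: $-13064$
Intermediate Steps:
$- 142 \left(K + U{\left(0 \right)}\right) = - 142 \left(91 + 1\right) = \left(-142\right) 92 = -13064$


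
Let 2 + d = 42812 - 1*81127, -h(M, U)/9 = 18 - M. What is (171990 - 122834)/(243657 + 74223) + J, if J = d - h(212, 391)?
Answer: -3183794321/79470 ≈ -40063.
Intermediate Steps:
h(M, U) = -162 + 9*M (h(M, U) = -9*(18 - M) = -162 + 9*M)
d = -38317 (d = -2 + (42812 - 1*81127) = -2 + (42812 - 81127) = -2 - 38315 = -38317)
J = -40063 (J = -38317 - (-162 + 9*212) = -38317 - (-162 + 1908) = -38317 - 1*1746 = -38317 - 1746 = -40063)
(171990 - 122834)/(243657 + 74223) + J = (171990 - 122834)/(243657 + 74223) - 40063 = 49156/317880 - 40063 = 49156*(1/317880) - 40063 = 12289/79470 - 40063 = -3183794321/79470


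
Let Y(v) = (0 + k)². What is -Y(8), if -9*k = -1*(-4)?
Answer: -16/81 ≈ -0.19753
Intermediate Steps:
k = -4/9 (k = -(-1)*(-4)/9 = -⅑*4 = -4/9 ≈ -0.44444)
Y(v) = 16/81 (Y(v) = (0 - 4/9)² = (-4/9)² = 16/81)
-Y(8) = -1*16/81 = -16/81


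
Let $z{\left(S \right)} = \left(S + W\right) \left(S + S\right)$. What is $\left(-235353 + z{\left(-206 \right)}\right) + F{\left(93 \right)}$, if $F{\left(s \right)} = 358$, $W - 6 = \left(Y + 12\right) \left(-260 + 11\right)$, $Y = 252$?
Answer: $26930637$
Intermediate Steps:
$W = -65730$ ($W = 6 + \left(252 + 12\right) \left(-260 + 11\right) = 6 + 264 \left(-249\right) = 6 - 65736 = -65730$)
$z{\left(S \right)} = 2 S \left(-65730 + S\right)$ ($z{\left(S \right)} = \left(S - 65730\right) \left(S + S\right) = \left(-65730 + S\right) 2 S = 2 S \left(-65730 + S\right)$)
$\left(-235353 + z{\left(-206 \right)}\right) + F{\left(93 \right)} = \left(-235353 + 2 \left(-206\right) \left(-65730 - 206\right)\right) + 358 = \left(-235353 + 2 \left(-206\right) \left(-65936\right)\right) + 358 = \left(-235353 + 27165632\right) + 358 = 26930279 + 358 = 26930637$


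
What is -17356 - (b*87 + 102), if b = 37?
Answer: -20677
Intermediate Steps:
-17356 - (b*87 + 102) = -17356 - (37*87 + 102) = -17356 - (3219 + 102) = -17356 - 1*3321 = -17356 - 3321 = -20677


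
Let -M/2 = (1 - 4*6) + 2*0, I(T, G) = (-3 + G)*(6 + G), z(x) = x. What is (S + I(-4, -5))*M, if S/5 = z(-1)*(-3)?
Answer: 322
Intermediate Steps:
M = 46 (M = -2*((1 - 4*6) + 2*0) = -2*((1 - 24) + 0) = -2*(-23 + 0) = -2*(-23) = 46)
S = 15 (S = 5*(-1*(-3)) = 5*3 = 15)
(S + I(-4, -5))*M = (15 + (-18 + (-5)² + 3*(-5)))*46 = (15 + (-18 + 25 - 15))*46 = (15 - 8)*46 = 7*46 = 322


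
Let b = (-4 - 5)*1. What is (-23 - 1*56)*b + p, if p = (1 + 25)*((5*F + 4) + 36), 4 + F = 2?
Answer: 1491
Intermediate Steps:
b = -9 (b = -9*1 = -9)
F = -2 (F = -4 + 2 = -2)
p = 780 (p = (1 + 25)*((5*(-2) + 4) + 36) = 26*((-10 + 4) + 36) = 26*(-6 + 36) = 26*30 = 780)
(-23 - 1*56)*b + p = (-23 - 1*56)*(-9) + 780 = (-23 - 56)*(-9) + 780 = -79*(-9) + 780 = 711 + 780 = 1491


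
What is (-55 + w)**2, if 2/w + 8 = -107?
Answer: 40030929/13225 ≈ 3026.9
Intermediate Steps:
w = -2/115 (w = 2/(-8 - 107) = 2/(-115) = 2*(-1/115) = -2/115 ≈ -0.017391)
(-55 + w)**2 = (-55 - 2/115)**2 = (-6327/115)**2 = 40030929/13225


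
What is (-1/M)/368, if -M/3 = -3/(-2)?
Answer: 1/1656 ≈ 0.00060386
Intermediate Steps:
M = -9/2 (M = -(-9)/(-2) = -(-9)*(-1)/2 = -3*3/2 = -9/2 ≈ -4.5000)
(-1/M)/368 = (-1/(-9/2))/368 = (-1*(-2/9))/368 = (1/368)*(2/9) = 1/1656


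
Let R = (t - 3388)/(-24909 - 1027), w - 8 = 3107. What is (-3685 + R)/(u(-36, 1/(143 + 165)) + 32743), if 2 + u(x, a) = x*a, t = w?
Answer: -7359189299/65385900928 ≈ -0.11255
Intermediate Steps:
w = 3115 (w = 8 + 3107 = 3115)
t = 3115
R = 273/25936 (R = (3115 - 3388)/(-24909 - 1027) = -273/(-25936) = -273*(-1/25936) = 273/25936 ≈ 0.010526)
u(x, a) = -2 + a*x (u(x, a) = -2 + x*a = -2 + a*x)
(-3685 + R)/(u(-36, 1/(143 + 165)) + 32743) = (-3685 + 273/25936)/((-2 - 36/(143 + 165)) + 32743) = -95573887/(25936*((-2 - 36/308) + 32743)) = -95573887/(25936*((-2 + (1/308)*(-36)) + 32743)) = -95573887/(25936*((-2 - 9/77) + 32743)) = -95573887/(25936*(-163/77 + 32743)) = -95573887/(25936*2521048/77) = -95573887/25936*77/2521048 = -7359189299/65385900928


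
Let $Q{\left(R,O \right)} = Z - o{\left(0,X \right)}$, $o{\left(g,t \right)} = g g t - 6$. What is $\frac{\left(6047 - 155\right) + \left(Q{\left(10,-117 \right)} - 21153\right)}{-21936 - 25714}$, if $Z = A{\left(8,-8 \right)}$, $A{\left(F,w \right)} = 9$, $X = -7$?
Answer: $\frac{7623}{23825} \approx 0.31996$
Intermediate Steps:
$Z = 9$
$o{\left(g,t \right)} = -6 + t g^{2}$ ($o{\left(g,t \right)} = g^{2} t - 6 = t g^{2} - 6 = -6 + t g^{2}$)
$Q{\left(R,O \right)} = 15$ ($Q{\left(R,O \right)} = 9 - \left(-6 - 7 \cdot 0^{2}\right) = 9 - \left(-6 - 0\right) = 9 - \left(-6 + 0\right) = 9 - -6 = 9 + 6 = 15$)
$\frac{\left(6047 - 155\right) + \left(Q{\left(10,-117 \right)} - 21153\right)}{-21936 - 25714} = \frac{\left(6047 - 155\right) + \left(15 - 21153\right)}{-21936 - 25714} = \frac{\left(6047 - 155\right) + \left(15 - 21153\right)}{-47650} = \left(5892 - 21138\right) \left(- \frac{1}{47650}\right) = \left(-15246\right) \left(- \frac{1}{47650}\right) = \frac{7623}{23825}$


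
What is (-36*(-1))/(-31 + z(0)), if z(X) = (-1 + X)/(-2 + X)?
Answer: -72/61 ≈ -1.1803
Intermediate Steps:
z(X) = (-1 + X)/(-2 + X)
(-36*(-1))/(-31 + z(0)) = (-36*(-1))/(-31 + (-1 + 0)/(-2 + 0)) = 36/(-31 - 1/(-2)) = 36/(-31 - 1/2*(-1)) = 36/(-31 + 1/2) = 36/(-61/2) = 36*(-2/61) = -72/61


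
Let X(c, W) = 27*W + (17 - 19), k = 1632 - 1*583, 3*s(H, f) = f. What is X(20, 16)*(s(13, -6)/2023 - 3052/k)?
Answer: -2655806420/2122127 ≈ -1251.5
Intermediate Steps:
s(H, f) = f/3
k = 1049 (k = 1632 - 583 = 1049)
X(c, W) = -2 + 27*W (X(c, W) = 27*W - 2 = -2 + 27*W)
X(20, 16)*(s(13, -6)/2023 - 3052/k) = (-2 + 27*16)*(((1/3)*(-6))/2023 - 3052/1049) = (-2 + 432)*(-2*1/2023 - 3052*1/1049) = 430*(-2/2023 - 3052/1049) = 430*(-6176294/2122127) = -2655806420/2122127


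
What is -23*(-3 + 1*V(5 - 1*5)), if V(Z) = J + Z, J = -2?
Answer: 115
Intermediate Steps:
V(Z) = -2 + Z
-23*(-3 + 1*V(5 - 1*5)) = -23*(-3 + 1*(-2 + (5 - 1*5))) = -23*(-3 + 1*(-2 + (5 - 5))) = -23*(-3 + 1*(-2 + 0)) = -23*(-3 + 1*(-2)) = -23*(-3 - 2) = -23*(-5) = 115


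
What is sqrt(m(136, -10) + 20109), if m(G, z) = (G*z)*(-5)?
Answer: sqrt(26909) ≈ 164.04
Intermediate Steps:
m(G, z) = -5*G*z
sqrt(m(136, -10) + 20109) = sqrt(-5*136*(-10) + 20109) = sqrt(6800 + 20109) = sqrt(26909)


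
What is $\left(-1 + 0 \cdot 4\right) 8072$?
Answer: $-8072$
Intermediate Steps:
$\left(-1 + 0 \cdot 4\right) 8072 = \left(-1 + 0\right) 8072 = \left(-1\right) 8072 = -8072$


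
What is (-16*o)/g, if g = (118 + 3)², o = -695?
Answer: 11120/14641 ≈ 0.75951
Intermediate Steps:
g = 14641 (g = 121² = 14641)
(-16*o)/g = -16*(-695)/14641 = 11120*(1/14641) = 11120/14641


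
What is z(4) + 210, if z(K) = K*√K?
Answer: 218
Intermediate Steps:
z(K) = K^(3/2)
z(4) + 210 = 4^(3/2) + 210 = 8 + 210 = 218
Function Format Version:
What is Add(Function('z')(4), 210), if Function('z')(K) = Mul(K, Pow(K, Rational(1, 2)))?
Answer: 218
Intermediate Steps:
Function('z')(K) = Pow(K, Rational(3, 2))
Add(Function('z')(4), 210) = Add(Pow(4, Rational(3, 2)), 210) = Add(8, 210) = 218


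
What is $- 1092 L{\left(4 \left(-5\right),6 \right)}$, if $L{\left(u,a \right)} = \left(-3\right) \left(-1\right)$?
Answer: $-3276$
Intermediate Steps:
$L{\left(u,a \right)} = 3$
$- 1092 L{\left(4 \left(-5\right),6 \right)} = \left(-1092\right) 3 = -3276$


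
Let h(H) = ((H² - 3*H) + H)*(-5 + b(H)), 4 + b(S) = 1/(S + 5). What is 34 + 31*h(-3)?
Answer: -7837/2 ≈ -3918.5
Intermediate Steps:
b(S) = -4 + 1/(5 + S) (b(S) = -4 + 1/(S + 5) = -4 + 1/(5 + S))
h(H) = (-5 + (-19 - 4*H)/(5 + H))*(H² - 2*H) (h(H) = ((H² - 3*H) + H)*(-5 + (-19 - 4*H)/(5 + H)) = (H² - 2*H)*(-5 + (-19 - 4*H)/(5 + H)) = (-5 + (-19 - 4*H)/(5 + H))*(H² - 2*H))
34 + 31*h(-3) = 34 + 31*(-3*(88 - 26*(-3) - 9*(-3)²)/(5 - 3)) = 34 + 31*(-3*(88 + 78 - 9*9)/2) = 34 + 31*(-3*½*(88 + 78 - 81)) = 34 + 31*(-3*½*85) = 34 + 31*(-255/2) = 34 - 7905/2 = -7837/2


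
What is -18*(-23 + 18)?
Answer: 90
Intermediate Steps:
-18*(-23 + 18) = -18*(-5) = 90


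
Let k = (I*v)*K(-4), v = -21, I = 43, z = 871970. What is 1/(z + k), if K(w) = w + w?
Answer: 1/879194 ≈ 1.1374e-6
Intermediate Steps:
K(w) = 2*w
k = 7224 (k = (43*(-21))*(2*(-4)) = -903*(-8) = 7224)
1/(z + k) = 1/(871970 + 7224) = 1/879194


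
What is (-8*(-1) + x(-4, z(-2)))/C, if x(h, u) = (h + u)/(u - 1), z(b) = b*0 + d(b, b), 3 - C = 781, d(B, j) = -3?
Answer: -39/3112 ≈ -0.012532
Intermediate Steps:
C = -778 (C = 3 - 1*781 = 3 - 781 = -778)
z(b) = -3 (z(b) = b*0 - 3 = 0 - 3 = -3)
x(h, u) = (h + u)/(-1 + u)
(-8*(-1) + x(-4, z(-2)))/C = (-8*(-1) + (-4 - 3)/(-1 - 3))/(-778) = (8 - 7/(-4))*(-1/778) = (8 - ¼*(-7))*(-1/778) = (8 + 7/4)*(-1/778) = (39/4)*(-1/778) = -39/3112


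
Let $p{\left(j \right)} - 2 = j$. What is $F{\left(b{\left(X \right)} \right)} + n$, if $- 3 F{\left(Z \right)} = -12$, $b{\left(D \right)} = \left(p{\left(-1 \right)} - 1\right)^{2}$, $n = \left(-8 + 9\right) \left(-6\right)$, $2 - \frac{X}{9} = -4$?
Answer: $-2$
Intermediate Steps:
$X = 54$ ($X = 18 - -36 = 18 + 36 = 54$)
$p{\left(j \right)} = 2 + j$
$n = -6$ ($n = 1 \left(-6\right) = -6$)
$b{\left(D \right)} = 0$ ($b{\left(D \right)} = \left(\left(2 - 1\right) - 1\right)^{2} = \left(1 - 1\right)^{2} = 0^{2} = 0$)
$F{\left(Z \right)} = 4$ ($F{\left(Z \right)} = \left(- \frac{1}{3}\right) \left(-12\right) = 4$)
$F{\left(b{\left(X \right)} \right)} + n = 4 - 6 = -2$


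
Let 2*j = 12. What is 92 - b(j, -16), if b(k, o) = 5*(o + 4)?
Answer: 152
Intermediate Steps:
j = 6 (j = (½)*12 = 6)
b(k, o) = 20 + 5*o (b(k, o) = 5*(4 + o) = 20 + 5*o)
92 - b(j, -16) = 92 - (20 + 5*(-16)) = 92 - (20 - 80) = 92 - 1*(-60) = 92 + 60 = 152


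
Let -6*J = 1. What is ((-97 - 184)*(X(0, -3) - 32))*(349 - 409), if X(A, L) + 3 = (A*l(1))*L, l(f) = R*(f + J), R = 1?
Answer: -590100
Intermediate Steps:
J = -⅙ (J = -⅙*1 = -⅙ ≈ -0.16667)
l(f) = -⅙ + f (l(f) = 1*(f - ⅙) = 1*(-⅙ + f) = -⅙ + f)
X(A, L) = -3 + 5*A*L/6 (X(A, L) = -3 + (A*(-⅙ + 1))*L = -3 + (A*(⅚))*L = -3 + (5*A/6)*L = -3 + 5*A*L/6)
((-97 - 184)*(X(0, -3) - 32))*(349 - 409) = ((-97 - 184)*((-3 + (⅚)*0*(-3)) - 32))*(349 - 409) = -281*((-3 + 0) - 32)*(-60) = -281*(-3 - 32)*(-60) = -281*(-35)*(-60) = 9835*(-60) = -590100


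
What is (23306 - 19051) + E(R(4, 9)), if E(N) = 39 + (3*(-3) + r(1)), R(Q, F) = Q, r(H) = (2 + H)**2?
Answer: 4294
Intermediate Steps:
E(N) = 39 (E(N) = 39 + (3*(-3) + (2 + 1)**2) = 39 + (-9 + 3**2) = 39 + (-9 + 9) = 39 + 0 = 39)
(23306 - 19051) + E(R(4, 9)) = (23306 - 19051) + 39 = 4255 + 39 = 4294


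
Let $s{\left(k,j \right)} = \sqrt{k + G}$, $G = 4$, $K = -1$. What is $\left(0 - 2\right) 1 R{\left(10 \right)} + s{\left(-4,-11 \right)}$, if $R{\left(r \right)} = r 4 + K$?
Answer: $-78$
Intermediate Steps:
$R{\left(r \right)} = -1 + 4 r$ ($R{\left(r \right)} = r 4 - 1 = 4 r - 1 = -1 + 4 r$)
$s{\left(k,j \right)} = \sqrt{4 + k}$ ($s{\left(k,j \right)} = \sqrt{k + 4} = \sqrt{4 + k}$)
$\left(0 - 2\right) 1 R{\left(10 \right)} + s{\left(-4,-11 \right)} = \left(0 - 2\right) 1 \left(-1 + 4 \cdot 10\right) + \sqrt{4 - 4} = \left(-2\right) 1 \left(-1 + 40\right) + \sqrt{0} = \left(-2\right) 39 + 0 = -78 + 0 = -78$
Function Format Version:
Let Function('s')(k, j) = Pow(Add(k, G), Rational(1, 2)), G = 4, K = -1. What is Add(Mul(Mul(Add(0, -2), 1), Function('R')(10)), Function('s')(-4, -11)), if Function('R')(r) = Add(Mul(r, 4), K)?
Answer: -78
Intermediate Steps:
Function('R')(r) = Add(-1, Mul(4, r)) (Function('R')(r) = Add(Mul(r, 4), -1) = Add(Mul(4, r), -1) = Add(-1, Mul(4, r)))
Function('s')(k, j) = Pow(Add(4, k), Rational(1, 2)) (Function('s')(k, j) = Pow(Add(k, 4), Rational(1, 2)) = Pow(Add(4, k), Rational(1, 2)))
Add(Mul(Mul(Add(0, -2), 1), Function('R')(10)), Function('s')(-4, -11)) = Add(Mul(Mul(Add(0, -2), 1), Add(-1, Mul(4, 10))), Pow(Add(4, -4), Rational(1, 2))) = Add(Mul(Mul(-2, 1), Add(-1, 40)), Pow(0, Rational(1, 2))) = Add(Mul(-2, 39), 0) = Add(-78, 0) = -78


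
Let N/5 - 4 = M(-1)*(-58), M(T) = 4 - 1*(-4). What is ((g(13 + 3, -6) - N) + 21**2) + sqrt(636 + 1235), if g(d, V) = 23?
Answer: 2764 + sqrt(1871) ≈ 2807.3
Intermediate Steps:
M(T) = 8 (M(T) = 4 + 4 = 8)
N = -2300 (N = 20 + 5*(8*(-58)) = 20 + 5*(-464) = 20 - 2320 = -2300)
((g(13 + 3, -6) - N) + 21**2) + sqrt(636 + 1235) = ((23 - 1*(-2300)) + 21**2) + sqrt(636 + 1235) = ((23 + 2300) + 441) + sqrt(1871) = (2323 + 441) + sqrt(1871) = 2764 + sqrt(1871)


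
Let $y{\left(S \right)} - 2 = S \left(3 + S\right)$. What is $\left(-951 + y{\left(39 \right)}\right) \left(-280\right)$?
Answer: $-192920$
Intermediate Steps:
$y{\left(S \right)} = 2 + S \left(3 + S\right)$
$\left(-951 + y{\left(39 \right)}\right) \left(-280\right) = \left(-951 + \left(2 + 39^{2} + 3 \cdot 39\right)\right) \left(-280\right) = \left(-951 + \left(2 + 1521 + 117\right)\right) \left(-280\right) = \left(-951 + 1640\right) \left(-280\right) = 689 \left(-280\right) = -192920$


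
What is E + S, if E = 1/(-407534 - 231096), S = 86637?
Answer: 55328987309/638630 ≈ 86637.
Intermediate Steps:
E = -1/638630 (E = 1/(-638630) = -1/638630 ≈ -1.5659e-6)
E + S = -1/638630 + 86637 = 55328987309/638630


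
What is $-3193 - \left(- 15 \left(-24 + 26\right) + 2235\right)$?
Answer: $-5398$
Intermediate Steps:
$-3193 - \left(- 15 \left(-24 + 26\right) + 2235\right) = -3193 - \left(\left(-15\right) 2 + 2235\right) = -3193 - \left(-30 + 2235\right) = -3193 - 2205 = -5398$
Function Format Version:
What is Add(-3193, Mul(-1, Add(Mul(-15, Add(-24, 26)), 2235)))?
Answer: -5398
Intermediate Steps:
Add(-3193, Mul(-1, Add(Mul(-15, Add(-24, 26)), 2235))) = Add(-3193, Mul(-1, Add(Mul(-15, 2), 2235))) = Add(-3193, Mul(-1, Add(-30, 2235))) = Add(-3193, Mul(-1, 2205)) = Add(-3193, -2205) = -5398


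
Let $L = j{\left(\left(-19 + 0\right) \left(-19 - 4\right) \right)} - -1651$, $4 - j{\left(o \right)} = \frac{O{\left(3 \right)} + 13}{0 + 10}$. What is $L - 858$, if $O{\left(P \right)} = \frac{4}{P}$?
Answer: $\frac{23867}{30} \approx 795.57$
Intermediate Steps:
$j{\left(o \right)} = \frac{77}{30}$ ($j{\left(o \right)} = 4 - \frac{\frac{4}{3} + 13}{0 + 10} = 4 - \frac{4 \cdot \frac{1}{3} + 13}{10} = 4 - \left(\frac{4}{3} + 13\right) \frac{1}{10} = 4 - \frac{43}{3} \cdot \frac{1}{10} = 4 - \frac{43}{30} = \frac{77}{30}$)
$L = \frac{49607}{30}$ ($L = \frac{77}{30} - -1651 = \frac{77}{30} + 1651 = \frac{49607}{30} \approx 1653.6$)
$L - 858 = \frac{49607}{30} - 858 = \frac{23867}{30}$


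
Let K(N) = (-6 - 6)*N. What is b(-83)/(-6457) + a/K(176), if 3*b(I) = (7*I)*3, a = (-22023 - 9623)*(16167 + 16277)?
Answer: 75335801155/154968 ≈ 4.8614e+5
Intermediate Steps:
K(N) = -12*N
a = -1026722824 (a = -31646*32444 = -1026722824)
b(I) = 7*I (b(I) = ((7*I)*3)/3 = (21*I)/3 = 7*I)
b(-83)/(-6457) + a/K(176) = (7*(-83))/(-6457) - 1026722824/((-12*176)) = -581*(-1/6457) - 1026722824/(-2112) = 581/6457 - 1026722824*(-1/2112) = 581/6457 + 128340353/264 = 75335801155/154968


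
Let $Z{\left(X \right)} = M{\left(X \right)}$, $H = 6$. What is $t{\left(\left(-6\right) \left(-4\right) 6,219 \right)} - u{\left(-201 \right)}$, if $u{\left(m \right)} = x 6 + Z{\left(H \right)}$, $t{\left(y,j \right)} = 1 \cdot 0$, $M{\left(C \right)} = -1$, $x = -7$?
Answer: $43$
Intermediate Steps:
$Z{\left(X \right)} = -1$
$t{\left(y,j \right)} = 0$
$u{\left(m \right)} = -43$ ($u{\left(m \right)} = \left(-7\right) 6 - 1 = -42 - 1 = -43$)
$t{\left(\left(-6\right) \left(-4\right) 6,219 \right)} - u{\left(-201 \right)} = 0 - -43 = 0 + 43 = 43$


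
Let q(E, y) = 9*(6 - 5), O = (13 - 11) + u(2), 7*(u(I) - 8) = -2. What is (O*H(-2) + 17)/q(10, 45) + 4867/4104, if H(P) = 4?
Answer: 212365/28728 ≈ 7.3923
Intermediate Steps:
u(I) = 54/7 (u(I) = 8 + (1/7)*(-2) = 8 - 2/7 = 54/7)
O = 68/7 (O = (13 - 11) + 54/7 = 2 + 54/7 = 68/7 ≈ 9.7143)
q(E, y) = 9 (q(E, y) = 9*1 = 9)
(O*H(-2) + 17)/q(10, 45) + 4867/4104 = ((68/7)*4 + 17)/9 + 4867/4104 = (272/7 + 17)*(1/9) + 4867*(1/4104) = (391/7)*(1/9) + 4867/4104 = 391/63 + 4867/4104 = 212365/28728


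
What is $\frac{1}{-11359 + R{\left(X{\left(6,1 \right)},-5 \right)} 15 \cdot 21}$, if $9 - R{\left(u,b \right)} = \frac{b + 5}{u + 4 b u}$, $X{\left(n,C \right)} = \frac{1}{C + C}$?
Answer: $- \frac{1}{8524} \approx -0.00011732$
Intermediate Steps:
$X{\left(n,C \right)} = \frac{1}{2 C}$
$R{\left(u,b \right)} = 9 - \frac{5 + b}{u + 4 b u}$ ($R{\left(u,b \right)} = 9 - \frac{b + 5}{u + 4 b u} = 9 - \frac{5 + b}{u + 4 b u}$)
$\frac{1}{-11359 + R{\left(X{\left(6,1 \right)},-5 \right)} 15 \cdot 21} = \frac{1}{-11359 + \frac{-5 - -5 + 9 \frac{1}{2 \cdot 1} + 36 \left(-5\right) \frac{1}{2 \cdot 1}}{\frac{1}{2 \cdot 1} \left(1 + 4 \left(-5\right)\right)} 15 \cdot 21} = \frac{1}{-11359 + \frac{-5 + 5 + 9 \cdot \frac{1}{2} \cdot 1 + 36 \left(-5\right) \frac{1}{2} \cdot 1}{\frac{1}{2} \cdot 1 \left(1 - 20\right)} 15 \cdot 21} = \frac{1}{-11359 + \frac{\frac{1}{\frac{1}{2}} \left(-5 + 5 + 9 \cdot \frac{1}{2} + 36 \left(-5\right) \frac{1}{2}\right)}{-19} \cdot 15 \cdot 21} = \frac{1}{-11359 + 2 \left(- \frac{1}{19}\right) \left(-5 + 5 + \frac{9}{2} - 90\right) 15 \cdot 21} = \frac{1}{-11359 + 2 \left(- \frac{1}{19}\right) \left(- \frac{171}{2}\right) 15 \cdot 21} = \frac{1}{-11359 + 9 \cdot 15 \cdot 21} = \frac{1}{-11359 + 135 \cdot 21} = \frac{1}{-11359 + 2835} = \frac{1}{-8524} = - \frac{1}{8524}$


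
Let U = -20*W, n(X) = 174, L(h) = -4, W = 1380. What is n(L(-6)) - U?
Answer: 27774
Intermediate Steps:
U = -27600 (U = -20*1380 = -27600)
n(L(-6)) - U = 174 - 1*(-27600) = 174 + 27600 = 27774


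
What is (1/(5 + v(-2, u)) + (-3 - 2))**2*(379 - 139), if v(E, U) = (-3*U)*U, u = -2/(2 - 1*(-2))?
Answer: 1574640/289 ≈ 5448.6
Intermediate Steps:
u = -1/2 (u = -2/(2 + 2) = -2/4 = -2*1/4 = -1/2 ≈ -0.50000)
v(E, U) = -3*U**2
(1/(5 + v(-2, u)) + (-3 - 2))**2*(379 - 139) = (1/(5 - 3*(-1/2)**2) + (-3 - 2))**2*(379 - 139) = (1/(5 - 3*1/4) - 5)**2*240 = (1/(5 - 3/4) - 5)**2*240 = (1/(17/4) - 5)**2*240 = (4/17 - 5)**2*240 = (-81/17)**2*240 = (6561/289)*240 = 1574640/289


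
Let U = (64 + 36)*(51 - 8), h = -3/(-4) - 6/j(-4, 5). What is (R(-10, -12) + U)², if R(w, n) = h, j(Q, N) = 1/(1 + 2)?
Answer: 293471161/16 ≈ 1.8342e+7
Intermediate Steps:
j(Q, N) = ⅓ (j(Q, N) = 1/3 = ⅓)
h = -69/4 (h = -3/(-4) - 6/⅓ = -3*(-¼) - 6*3 = ¾ - 18 = -69/4 ≈ -17.250)
R(w, n) = -69/4
U = 4300 (U = 100*43 = 4300)
(R(-10, -12) + U)² = (-69/4 + 4300)² = (17131/4)² = 293471161/16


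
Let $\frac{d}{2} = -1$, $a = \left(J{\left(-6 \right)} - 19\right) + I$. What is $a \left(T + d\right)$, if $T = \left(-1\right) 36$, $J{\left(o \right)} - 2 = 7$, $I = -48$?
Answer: $2204$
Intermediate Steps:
$J{\left(o \right)} = 9$ ($J{\left(o \right)} = 2 + 7 = 9$)
$a = -58$ ($a = \left(9 - 19\right) - 48 = -10 - 48 = -58$)
$T = -36$
$d = -2$ ($d = 2 \left(-1\right) = -2$)
$a \left(T + d\right) = - 58 \left(-36 - 2\right) = \left(-58\right) \left(-38\right) = 2204$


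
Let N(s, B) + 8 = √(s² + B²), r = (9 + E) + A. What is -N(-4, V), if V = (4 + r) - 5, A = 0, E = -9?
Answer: 8 - √17 ≈ 3.8769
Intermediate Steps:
r = 0 (r = (9 - 9) + 0 = 0 + 0 = 0)
V = -1 (V = (4 + 0) - 5 = 4 - 5 = -1)
N(s, B) = -8 + √(B² + s²) (N(s, B) = -8 + √(s² + B²) = -8 + √(B² + s²))
-N(-4, V) = -(-8 + √((-1)² + (-4)²)) = -(-8 + √(1 + 16)) = -(-8 + √17) = 8 - √17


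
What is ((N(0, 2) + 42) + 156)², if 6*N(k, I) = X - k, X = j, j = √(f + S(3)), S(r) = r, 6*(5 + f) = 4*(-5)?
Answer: 1058504/27 + 88*I*√3 ≈ 39204.0 + 152.42*I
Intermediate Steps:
f = -25/3 (f = -5 + (4*(-5))/6 = -5 + (⅙)*(-20) = -5 - 10/3 = -25/3 ≈ -8.3333)
j = 4*I*√3/3 (j = √(-25/3 + 3) = √(-16/3) = 4*I*√3/3 ≈ 2.3094*I)
X = 4*I*√3/3 ≈ 2.3094*I
N(k, I) = -k/6 + 2*I*√3/9 (N(k, I) = (4*I*√3/3 - k)/6 = (-k + 4*I*√3/3)/6 = -k/6 + 2*I*√3/9)
((N(0, 2) + 42) + 156)² = (((-⅙*0 + 2*I*√3/9) + 42) + 156)² = (((0 + 2*I*√3/9) + 42) + 156)² = ((2*I*√3/9 + 42) + 156)² = ((42 + 2*I*√3/9) + 156)² = (198 + 2*I*√3/9)²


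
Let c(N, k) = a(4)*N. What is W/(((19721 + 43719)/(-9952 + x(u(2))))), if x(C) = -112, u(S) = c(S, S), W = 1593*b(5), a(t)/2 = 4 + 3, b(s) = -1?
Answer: 1001997/3965 ≈ 252.71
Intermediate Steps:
a(t) = 14 (a(t) = 2*(4 + 3) = 2*7 = 14)
W = -1593 (W = 1593*(-1) = -1593)
c(N, k) = 14*N
u(S) = 14*S
W/(((19721 + 43719)/(-9952 + x(u(2))))) = -1593*(-9952 - 112)/(19721 + 43719) = -1593/(63440/(-10064)) = -1593/(63440*(-1/10064)) = -1593/(-3965/629) = -1593*(-629/3965) = 1001997/3965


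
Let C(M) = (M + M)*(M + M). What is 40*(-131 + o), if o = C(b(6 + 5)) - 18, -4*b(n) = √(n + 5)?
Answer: -5800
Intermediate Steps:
b(n) = -√(5 + n)/4 (b(n) = -√(n + 5)/4 = -√(5 + n)/4)
C(M) = 4*M² (C(M) = (2*M)*(2*M) = 4*M²)
o = -14 (o = 4*(-√(5 + (6 + 5))/4)² - 18 = 4*(-√(5 + 11)/4)² - 18 = 4*(-√16/4)² - 18 = 4*(-¼*4)² - 18 = 4*(-1)² - 18 = 4*1 - 18 = 4 - 18 = -14)
40*(-131 + o) = 40*(-131 - 14) = 40*(-145) = -5800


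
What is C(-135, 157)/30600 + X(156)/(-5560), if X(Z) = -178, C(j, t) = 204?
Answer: 1613/41700 ≈ 0.038681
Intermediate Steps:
C(-135, 157)/30600 + X(156)/(-5560) = 204/30600 - 178/(-5560) = 204*(1/30600) - 178*(-1/5560) = 1/150 + 89/2780 = 1613/41700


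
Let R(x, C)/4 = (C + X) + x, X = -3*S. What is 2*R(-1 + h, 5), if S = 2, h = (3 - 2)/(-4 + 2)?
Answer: -20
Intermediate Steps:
h = -½ (h = 1/(-2) = 1*(-½) = -½ ≈ -0.50000)
X = -6 (X = -3*2 = -6)
R(x, C) = -24 + 4*C + 4*x (R(x, C) = 4*((C - 6) + x) = 4*((-6 + C) + x) = 4*(-6 + C + x) = -24 + 4*C + 4*x)
2*R(-1 + h, 5) = 2*(-24 + 4*5 + 4*(-1 - ½)) = 2*(-24 + 20 + 4*(-3/2)) = 2*(-24 + 20 - 6) = 2*(-10) = -20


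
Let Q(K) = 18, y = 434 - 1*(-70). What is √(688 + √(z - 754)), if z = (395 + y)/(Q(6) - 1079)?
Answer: √(774496048 + 1061*I*√849747473)/1061 ≈ 26.235 + 0.52362*I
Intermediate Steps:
y = 504 (y = 434 + 70 = 504)
z = -899/1061 (z = (395 + 504)/(18 - 1079) = 899/(-1061) = 899*(-1/1061) = -899/1061 ≈ -0.84731)
√(688 + √(z - 754)) = √(688 + √(-899/1061 - 754)) = √(688 + √(-800893/1061)) = √(688 + I*√849747473/1061)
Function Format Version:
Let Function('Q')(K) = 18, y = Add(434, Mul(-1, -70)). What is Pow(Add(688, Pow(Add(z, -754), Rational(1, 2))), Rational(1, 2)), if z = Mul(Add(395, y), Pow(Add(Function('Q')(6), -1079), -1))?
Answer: Mul(Rational(1, 1061), Pow(Add(774496048, Mul(1061, I, Pow(849747473, Rational(1, 2)))), Rational(1, 2))) ≈ Add(26.235, Mul(0.52362, I))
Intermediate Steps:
y = 504 (y = Add(434, 70) = 504)
z = Rational(-899, 1061) (z = Mul(Add(395, 504), Pow(Add(18, -1079), -1)) = Mul(899, Pow(-1061, -1)) = Mul(899, Rational(-1, 1061)) = Rational(-899, 1061) ≈ -0.84731)
Pow(Add(688, Pow(Add(z, -754), Rational(1, 2))), Rational(1, 2)) = Pow(Add(688, Pow(Add(Rational(-899, 1061), -754), Rational(1, 2))), Rational(1, 2)) = Pow(Add(688, Pow(Rational(-800893, 1061), Rational(1, 2))), Rational(1, 2)) = Pow(Add(688, Mul(Rational(1, 1061), I, Pow(849747473, Rational(1, 2)))), Rational(1, 2))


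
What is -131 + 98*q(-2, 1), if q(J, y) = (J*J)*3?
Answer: 1045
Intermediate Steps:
q(J, y) = 3*J² (q(J, y) = J²*3 = 3*J²)
-131 + 98*q(-2, 1) = -131 + 98*(3*(-2)²) = -131 + 98*(3*4) = -131 + 98*12 = -131 + 1176 = 1045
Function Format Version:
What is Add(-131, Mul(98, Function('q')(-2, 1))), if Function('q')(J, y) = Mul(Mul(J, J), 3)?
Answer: 1045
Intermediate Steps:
Function('q')(J, y) = Mul(3, Pow(J, 2)) (Function('q')(J, y) = Mul(Pow(J, 2), 3) = Mul(3, Pow(J, 2)))
Add(-131, Mul(98, Function('q')(-2, 1))) = Add(-131, Mul(98, Mul(3, Pow(-2, 2)))) = Add(-131, Mul(98, Mul(3, 4))) = Add(-131, Mul(98, 12)) = Add(-131, 1176) = 1045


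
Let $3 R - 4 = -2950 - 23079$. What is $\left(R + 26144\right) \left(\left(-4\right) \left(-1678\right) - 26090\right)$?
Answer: $-338514282$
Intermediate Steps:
$R = -8675$ ($R = \frac{4}{3} + \frac{-2950 - 23079}{3} = \frac{4}{3} + \frac{1}{3} \left(-26029\right) = \frac{4}{3} - \frac{26029}{3} = -8675$)
$\left(R + 26144\right) \left(\left(-4\right) \left(-1678\right) - 26090\right) = \left(-8675 + 26144\right) \left(\left(-4\right) \left(-1678\right) - 26090\right) = 17469 \left(6712 - 26090\right) = 17469 \left(-19378\right) = -338514282$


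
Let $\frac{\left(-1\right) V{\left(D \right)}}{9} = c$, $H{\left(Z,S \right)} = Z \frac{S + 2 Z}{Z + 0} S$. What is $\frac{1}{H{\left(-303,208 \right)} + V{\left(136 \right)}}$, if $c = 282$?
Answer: $- \frac{1}{85322} \approx -1.172 \cdot 10^{-5}$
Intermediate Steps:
$H{\left(Z,S \right)} = S \left(S + 2 Z\right)$ ($H{\left(Z,S \right)} = Z \frac{S + 2 Z}{Z} S = \left(S + 2 Z\right) S = S \left(S + 2 Z\right)$)
$V{\left(D \right)} = -2538$ ($V{\left(D \right)} = \left(-9\right) 282 = -2538$)
$\frac{1}{H{\left(-303,208 \right)} + V{\left(136 \right)}} = \frac{1}{208 \left(208 + 2 \left(-303\right)\right) - 2538} = \frac{1}{208 \left(208 - 606\right) - 2538} = \frac{1}{208 \left(-398\right) - 2538} = \frac{1}{-82784 - 2538} = \frac{1}{-85322} = - \frac{1}{85322}$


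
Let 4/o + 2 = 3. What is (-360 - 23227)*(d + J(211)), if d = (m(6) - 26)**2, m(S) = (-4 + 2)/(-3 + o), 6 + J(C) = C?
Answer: -23327543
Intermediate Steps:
o = 4 (o = 4/(-2 + 3) = 4/1 = 4*1 = 4)
J(C) = -6 + C
m(S) = -2 (m(S) = (-4 + 2)/(-3 + 4) = -2/1 = -2*1 = -2)
d = 784 (d = (-2 - 26)**2 = (-28)**2 = 784)
(-360 - 23227)*(d + J(211)) = (-360 - 23227)*(784 + (-6 + 211)) = -23587*(784 + 205) = -23587*989 = -23327543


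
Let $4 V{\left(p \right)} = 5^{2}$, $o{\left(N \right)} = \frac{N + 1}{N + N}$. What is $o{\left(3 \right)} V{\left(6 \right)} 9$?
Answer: $\frac{75}{2} \approx 37.5$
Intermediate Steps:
$o{\left(N \right)} = \frac{1 + N}{2 N}$
$V{\left(p \right)} = \frac{25}{4}$ ($V{\left(p \right)} = \frac{5^{2}}{4} = \frac{1}{4} \cdot 25 = \frac{25}{4}$)
$o{\left(3 \right)} V{\left(6 \right)} 9 = \frac{1 + 3}{2 \cdot 3} \cdot \frac{25}{4} \cdot 9 = \frac{1}{2} \cdot \frac{1}{3} \cdot 4 \cdot \frac{25}{4} \cdot 9 = \frac{2}{3} \cdot \frac{25}{4} \cdot 9 = \frac{25}{6} \cdot 9 = \frac{75}{2}$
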